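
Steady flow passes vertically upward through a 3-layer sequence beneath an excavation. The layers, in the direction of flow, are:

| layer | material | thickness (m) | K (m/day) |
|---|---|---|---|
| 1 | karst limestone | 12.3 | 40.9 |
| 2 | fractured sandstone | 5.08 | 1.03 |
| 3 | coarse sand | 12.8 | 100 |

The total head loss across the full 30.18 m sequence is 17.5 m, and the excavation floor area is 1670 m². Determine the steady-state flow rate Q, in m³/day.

5450

Flow is perpendicular to layering, so the layers act in series and the equivalent K is the thickness-weighted harmonic mean.
Total thickness L = 12.3 + 5.08 + 12.8 = 30.18 m.
Σ(b_i/K_i) = 12.3/40.9 + 5.08/1.03 + 12.8/100 = 5.361 d.
K_eq = L / Σ(b_i/K_i) = 30.18 / 5.361 = 5.630 m/day.
Q = K_eq · A · (Δh/L) = 5.630 × 1670 × (17.5/30.18) = 5452 m³/day.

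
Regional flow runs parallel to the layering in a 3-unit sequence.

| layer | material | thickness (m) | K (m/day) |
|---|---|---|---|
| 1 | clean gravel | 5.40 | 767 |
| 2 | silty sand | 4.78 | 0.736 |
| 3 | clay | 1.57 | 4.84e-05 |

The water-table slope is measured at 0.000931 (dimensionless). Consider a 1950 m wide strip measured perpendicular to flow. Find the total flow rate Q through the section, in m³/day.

7530

Flow is parallel to layering, so each bed carries its own Darcy discharge and the transmissivities add.
Σ(K_i·b_i) = 767×5.40 + 0.736×4.78 + 4.84e-05×1.57 = 4145 m²/day.
Hydraulic gradient i = 0.000931.
Q = Σ(K_i·b_i) · W · i = 4145 × 1950 × 0.0009310 = 7526 m³/day.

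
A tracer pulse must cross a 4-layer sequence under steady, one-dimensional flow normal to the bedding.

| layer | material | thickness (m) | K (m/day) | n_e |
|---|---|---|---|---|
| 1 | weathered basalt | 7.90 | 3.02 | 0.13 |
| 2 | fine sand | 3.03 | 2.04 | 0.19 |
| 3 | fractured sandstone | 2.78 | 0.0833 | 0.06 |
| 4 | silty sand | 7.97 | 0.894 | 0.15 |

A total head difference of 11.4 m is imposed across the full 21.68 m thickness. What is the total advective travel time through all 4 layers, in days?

12.1

With flow normal to the layers, continuity requires the same specific discharge q through every layer.
Σ(b_i/K_i) = 7.90/3.02 + 3.03/2.04 + 2.78/0.0833 + 7.97/0.894 = 46.39 d.
q = Δh / Σ(b_i/K_i) = 11.4 / 46.39 = 0.2457 m/day.
In each layer the seepage velocity is v_i = q/n_i, so the layer transit time is t_i = b_i·n_i / q:
  layer 1 (weathered basalt): t_1 = 7.90 × 0.13 / 0.2457 = 4.179 d
  layer 2 (fine sand): t_2 = 3.03 × 0.19 / 0.2457 = 2.343 d
  layer 3 (fractured sandstone): t_3 = 2.78 × 0.06 / 0.2457 = 0.6788 d
  layer 4 (silty sand): t_4 = 7.97 × 0.15 / 0.2457 = 4.865 d
Total t = Σ t_i = 12.07 days.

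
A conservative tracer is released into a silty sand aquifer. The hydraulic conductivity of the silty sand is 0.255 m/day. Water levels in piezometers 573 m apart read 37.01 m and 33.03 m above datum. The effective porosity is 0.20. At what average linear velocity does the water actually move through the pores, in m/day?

Hydraulic gradient i = (37.01 − 33.03) / 573 = 3.98 / 573 = 0.006946.
Darcy flux q = K · i = 0.2550 × 0.006946 = 0.001771 m/day.
Seepage velocity v = q / n_e = 0.001771 / 0.20 = 0.008856 m/day.

0.00886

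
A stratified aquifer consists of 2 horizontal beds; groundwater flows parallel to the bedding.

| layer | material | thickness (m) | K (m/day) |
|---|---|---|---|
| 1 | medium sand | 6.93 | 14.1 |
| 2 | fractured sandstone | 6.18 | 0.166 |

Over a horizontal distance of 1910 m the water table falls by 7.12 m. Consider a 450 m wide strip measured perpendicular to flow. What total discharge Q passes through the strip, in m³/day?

Flow is parallel to layering, so each bed carries its own Darcy discharge and the transmissivities add.
Σ(K_i·b_i) = 14.1×6.93 + 0.166×6.18 = 98.74 m²/day.
Hydraulic gradient i = Δh / L = 7.12 / 1910 = 0.003728.
Q = Σ(K_i·b_i) · W · i = 98.74 × 450 × 0.003728 = 165.6 m³/day.

166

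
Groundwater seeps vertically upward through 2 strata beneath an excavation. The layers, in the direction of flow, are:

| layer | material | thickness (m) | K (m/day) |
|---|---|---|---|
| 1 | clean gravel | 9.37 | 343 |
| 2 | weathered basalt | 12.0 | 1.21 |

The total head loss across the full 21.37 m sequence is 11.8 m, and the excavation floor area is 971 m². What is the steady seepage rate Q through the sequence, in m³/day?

Flow is perpendicular to layering, so the layers act in series and the equivalent K is the thickness-weighted harmonic mean.
Total thickness L = 9.37 + 12.0 = 21.37 m.
Σ(b_i/K_i) = 9.37/343 + 12.0/1.21 = 9.945 d.
K_eq = L / Σ(b_i/K_i) = 21.37 / 9.945 = 2.149 m/day.
Q = K_eq · A · (Δh/L) = 2.149 × 971 × (11.8/21.37) = 1152 m³/day.

1150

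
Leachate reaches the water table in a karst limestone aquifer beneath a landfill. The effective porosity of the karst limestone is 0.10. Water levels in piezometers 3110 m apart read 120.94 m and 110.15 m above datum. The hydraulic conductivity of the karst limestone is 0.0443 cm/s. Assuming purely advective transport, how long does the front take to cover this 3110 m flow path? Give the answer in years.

6.41

Convert K: 0.0443 cm/s × 864 = 38.28 m/day.
Hydraulic gradient i = (120.94 − 110.15) / 3110 = 10.79 / 3110 = 0.003469.
Darcy flux q = K · i = 38.28 × 0.003469 = 0.1328 m/day.
Seepage velocity v = q / n_e = 0.1328 / 0.10 = 1.328 m/day.
Travel time t = L / v = 3110 / 1.328 = 2342 days = 6.412 years.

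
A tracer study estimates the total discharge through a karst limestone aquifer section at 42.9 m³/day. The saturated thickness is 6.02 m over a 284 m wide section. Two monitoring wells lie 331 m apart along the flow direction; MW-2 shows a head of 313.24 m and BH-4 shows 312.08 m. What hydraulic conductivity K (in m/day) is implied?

7.16

Cross-sectional area A = 284 × 6.02 = 1710 m².
Hydraulic gradient i = (313.24 − 312.08) / 331 = 1.16 / 331 = 0.003505.
From Q = K·A·i, K = Q / (A·i) = 42.9 / (1710 × 0.003505) = 7.160 m/day.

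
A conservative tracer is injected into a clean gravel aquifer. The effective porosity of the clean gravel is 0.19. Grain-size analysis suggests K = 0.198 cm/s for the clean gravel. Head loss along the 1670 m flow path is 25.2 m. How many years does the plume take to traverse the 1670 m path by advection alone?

Convert K: 0.198 cm/s × 864 = 171.1 m/day.
Hydraulic gradient i = Δh / L = 25.2 / 1670 = 0.01509.
Darcy flux q = K · i = 171.1 × 0.01509 = 2.581 m/day.
Seepage velocity v = q / n_e = 2.581 / 0.19 = 13.59 m/day.
Travel time t = L / v = 1670 / 13.59 = 122.9 days = 0.3365 years.

0.337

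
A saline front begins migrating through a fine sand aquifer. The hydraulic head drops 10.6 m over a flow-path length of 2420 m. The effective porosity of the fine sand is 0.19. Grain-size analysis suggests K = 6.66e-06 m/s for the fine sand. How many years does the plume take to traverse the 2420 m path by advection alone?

Convert K: 6.66e-06 m/s × 86400 = 0.5754 m/day.
Hydraulic gradient i = Δh / L = 10.6 / 2420 = 0.004380.
Darcy flux q = K · i = 0.5754 × 0.004380 = 0.002520 m/day.
Seepage velocity v = q / n_e = 0.002520 / 0.19 = 0.01327 m/day.
Travel time t = L / v = 2420 / 0.01327 = 1.824e+05 days = 499.5 years.

499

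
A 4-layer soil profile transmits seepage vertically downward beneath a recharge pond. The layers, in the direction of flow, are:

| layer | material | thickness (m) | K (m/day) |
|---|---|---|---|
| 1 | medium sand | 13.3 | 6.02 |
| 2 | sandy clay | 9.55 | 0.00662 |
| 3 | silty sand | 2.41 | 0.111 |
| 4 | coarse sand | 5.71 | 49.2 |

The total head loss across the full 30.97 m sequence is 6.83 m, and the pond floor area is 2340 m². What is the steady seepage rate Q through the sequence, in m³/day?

Flow is perpendicular to layering, so the layers act in series and the equivalent K is the thickness-weighted harmonic mean.
Total thickness L = 13.3 + 9.55 + 2.41 + 5.71 = 30.97 m.
Σ(b_i/K_i) = 13.3/6.02 + 9.55/0.00662 + 2.41/0.111 + 5.71/49.2 = 1467 d.
K_eq = L / Σ(b_i/K_i) = 30.97 / 1467 = 0.02112 m/day.
Q = K_eq · A · (Δh/L) = 0.02112 × 2340 × (6.83/30.97) = 10.90 m³/day.

10.9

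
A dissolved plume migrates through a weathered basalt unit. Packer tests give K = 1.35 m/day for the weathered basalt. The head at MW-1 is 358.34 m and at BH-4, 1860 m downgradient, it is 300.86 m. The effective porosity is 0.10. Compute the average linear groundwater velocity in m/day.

0.417

Hydraulic gradient i = (358.34 − 300.86) / 1860 = 57.48 / 1860 = 0.03090.
Darcy flux q = K · i = 1.350 × 0.03090 = 0.04172 m/day.
Seepage velocity v = q / n_e = 0.04172 / 0.10 = 0.4172 m/day.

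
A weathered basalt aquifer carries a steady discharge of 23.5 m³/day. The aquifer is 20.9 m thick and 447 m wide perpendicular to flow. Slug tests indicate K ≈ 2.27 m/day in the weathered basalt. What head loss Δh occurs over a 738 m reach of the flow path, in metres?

0.818

Cross-sectional area A = 447 × 20.9 = 9342 m².
From Q = K·A·i, i = Q / (K·A) = 23.5 / (2.270 × 9342) = 0.001108.
Head loss Δh = i · L = 0.001108 × 738 = 0.8178 m.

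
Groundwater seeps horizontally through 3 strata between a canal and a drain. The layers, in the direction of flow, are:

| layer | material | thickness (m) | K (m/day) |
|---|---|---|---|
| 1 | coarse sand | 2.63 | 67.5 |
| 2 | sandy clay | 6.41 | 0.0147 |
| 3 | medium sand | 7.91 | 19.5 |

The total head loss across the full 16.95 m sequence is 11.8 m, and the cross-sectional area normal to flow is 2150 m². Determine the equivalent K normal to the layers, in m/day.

0.0388

Flow is perpendicular to layering, so the layers act in series and the equivalent K is the thickness-weighted harmonic mean.
Total thickness L = 2.63 + 6.41 + 7.91 = 16.95 m.
Σ(b_i/K_i) = 2.63/67.5 + 6.41/0.0147 + 7.91/19.5 = 436.5 d.
K_eq = L / Σ(b_i/K_i) = 16.95 / 436.5 = 0.03883 m/day.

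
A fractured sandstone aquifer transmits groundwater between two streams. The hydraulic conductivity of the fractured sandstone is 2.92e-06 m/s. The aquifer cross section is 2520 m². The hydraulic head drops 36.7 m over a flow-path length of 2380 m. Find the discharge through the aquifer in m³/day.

Convert K: 2.92e-06 m/s × 86400 = 0.2523 m/day.
Hydraulic gradient i = Δh / L = 36.7 / 2380 = 0.01542.
Darcy's law: Q = K · A · i = 0.2523 × 2520 × 0.01542 = 9.804 m³/day.

9.80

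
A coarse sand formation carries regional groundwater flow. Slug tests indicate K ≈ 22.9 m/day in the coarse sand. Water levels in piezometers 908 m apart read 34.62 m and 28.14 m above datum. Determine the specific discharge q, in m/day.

0.163

Hydraulic gradient i = (34.62 − 28.14) / 908 = 6.48 / 908 = 0.007137.
Specific discharge q = K · i = 22.90 × 0.007137 = 0.1634 m/day.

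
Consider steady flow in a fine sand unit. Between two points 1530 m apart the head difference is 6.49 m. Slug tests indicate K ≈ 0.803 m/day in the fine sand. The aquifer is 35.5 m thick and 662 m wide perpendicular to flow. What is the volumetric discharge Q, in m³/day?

80.0

Cross-sectional area A = 662 × 35.5 = 23501 m².
Hydraulic gradient i = Δh / L = 6.49 / 1530 = 0.004242.
Darcy's law: Q = K · A · i = 0.8030 × 23501 × 0.004242 = 80.05 m³/day.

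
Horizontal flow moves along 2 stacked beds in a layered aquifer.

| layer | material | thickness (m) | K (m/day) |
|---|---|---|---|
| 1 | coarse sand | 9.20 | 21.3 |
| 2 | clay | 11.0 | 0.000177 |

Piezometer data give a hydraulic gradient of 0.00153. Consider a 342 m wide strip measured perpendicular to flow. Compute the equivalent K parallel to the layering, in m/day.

9.70

Flow is parallel to layering, so each bed carries its own Darcy discharge and the transmissivities add.
Σ(K_i·b_i) = 21.3×9.20 + 0.000177×11.0 = 196.0 m²/day.
Total thickness b = 20.20 m, so K_eq = Σ(K_i·b_i)/b = 9.701 m/day.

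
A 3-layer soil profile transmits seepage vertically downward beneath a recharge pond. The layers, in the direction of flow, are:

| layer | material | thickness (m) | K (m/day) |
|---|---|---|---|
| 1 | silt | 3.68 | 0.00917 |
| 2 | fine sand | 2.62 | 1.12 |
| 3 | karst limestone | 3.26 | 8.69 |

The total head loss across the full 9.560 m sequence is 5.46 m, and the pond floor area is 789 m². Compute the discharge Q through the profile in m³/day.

10.7

Flow is perpendicular to layering, so the layers act in series and the equivalent K is the thickness-weighted harmonic mean.
Total thickness L = 3.68 + 2.62 + 3.26 = 9.560 m.
Σ(b_i/K_i) = 3.68/0.00917 + 2.62/1.12 + 3.26/8.69 = 404.0 d.
K_eq = L / Σ(b_i/K_i) = 9.560 / 404.0 = 0.02366 m/day.
Q = K_eq · A · (Δh/L) = 0.02366 × 789 × (5.46/9.560) = 10.66 m³/day.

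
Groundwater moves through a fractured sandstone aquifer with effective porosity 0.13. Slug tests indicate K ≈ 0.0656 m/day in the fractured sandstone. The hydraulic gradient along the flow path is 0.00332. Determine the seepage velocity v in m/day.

0.00168

Hydraulic gradient i = 0.00332.
Darcy flux q = K · i = 0.06560 × 0.003320 = 0.0002178 m/day.
Seepage velocity v = q / n_e = 0.0002178 / 0.13 = 0.001675 m/day.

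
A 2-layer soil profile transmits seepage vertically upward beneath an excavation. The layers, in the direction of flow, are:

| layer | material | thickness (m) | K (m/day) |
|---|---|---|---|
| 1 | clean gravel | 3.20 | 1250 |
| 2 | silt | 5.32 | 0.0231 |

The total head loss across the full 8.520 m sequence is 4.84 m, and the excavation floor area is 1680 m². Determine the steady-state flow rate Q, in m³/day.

35.3

Flow is perpendicular to layering, so the layers act in series and the equivalent K is the thickness-weighted harmonic mean.
Total thickness L = 3.20 + 5.32 = 8.520 m.
Σ(b_i/K_i) = 3.20/1250 + 5.32/0.0231 = 230.3 d.
K_eq = L / Σ(b_i/K_i) = 8.520 / 230.3 = 0.03699 m/day.
Q = K_eq · A · (Δh/L) = 0.03699 × 1680 × (4.84/8.520) = 35.31 m³/day.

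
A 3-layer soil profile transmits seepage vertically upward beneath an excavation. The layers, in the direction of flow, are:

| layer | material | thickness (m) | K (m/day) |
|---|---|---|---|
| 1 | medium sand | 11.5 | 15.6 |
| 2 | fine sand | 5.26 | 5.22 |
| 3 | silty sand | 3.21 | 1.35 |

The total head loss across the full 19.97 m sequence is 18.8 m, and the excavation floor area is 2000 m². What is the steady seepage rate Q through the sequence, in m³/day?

9120

Flow is perpendicular to layering, so the layers act in series and the equivalent K is the thickness-weighted harmonic mean.
Total thickness L = 11.5 + 5.26 + 3.21 = 19.97 m.
Σ(b_i/K_i) = 11.5/15.6 + 5.26/5.22 + 3.21/1.35 = 4.123 d.
K_eq = L / Σ(b_i/K_i) = 19.97 / 4.123 = 4.844 m/day.
Q = K_eq · A · (Δh/L) = 4.844 × 2000 × (18.8/19.97) = 9120 m³/day.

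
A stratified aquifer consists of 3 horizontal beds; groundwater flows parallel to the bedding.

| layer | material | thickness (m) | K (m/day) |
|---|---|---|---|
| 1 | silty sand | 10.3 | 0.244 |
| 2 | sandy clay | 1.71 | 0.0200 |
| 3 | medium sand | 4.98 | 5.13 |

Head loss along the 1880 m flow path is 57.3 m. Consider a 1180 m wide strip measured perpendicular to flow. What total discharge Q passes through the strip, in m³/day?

1010

Flow is parallel to layering, so each bed carries its own Darcy discharge and the transmissivities add.
Σ(K_i·b_i) = 0.244×10.3 + 0.0200×1.71 + 5.13×4.98 = 28.09 m²/day.
Hydraulic gradient i = Δh / L = 57.3 / 1880 = 0.03048.
Q = Σ(K_i·b_i) · W · i = 28.09 × 1180 × 0.03048 = 1010 m³/day.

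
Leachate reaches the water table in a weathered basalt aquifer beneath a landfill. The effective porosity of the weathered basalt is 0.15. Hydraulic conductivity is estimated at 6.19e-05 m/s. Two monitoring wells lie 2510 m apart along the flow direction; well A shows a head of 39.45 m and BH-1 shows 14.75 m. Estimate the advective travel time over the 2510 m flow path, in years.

Convert K: 6.19e-05 m/s × 86400 = 5.348 m/day.
Hydraulic gradient i = (39.45 − 14.75) / 2510 = 24.7 / 2510 = 0.009841.
Darcy flux q = K · i = 5.348 × 0.009841 = 0.05263 m/day.
Seepage velocity v = q / n_e = 0.05263 / 0.15 = 0.3509 m/day.
Travel time t = L / v = 2510 / 0.3509 = 7154 days = 19.59 years.

19.6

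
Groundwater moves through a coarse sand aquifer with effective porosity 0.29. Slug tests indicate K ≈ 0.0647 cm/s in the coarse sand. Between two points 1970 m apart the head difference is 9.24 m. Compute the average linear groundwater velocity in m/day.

0.904

Convert K: 0.0647 cm/s × 864 = 55.90 m/day.
Hydraulic gradient i = Δh / L = 9.24 / 1970 = 0.004690.
Darcy flux q = K · i = 55.90 × 0.004690 = 0.2622 m/day.
Seepage velocity v = q / n_e = 0.2622 / 0.29 = 0.9041 m/day.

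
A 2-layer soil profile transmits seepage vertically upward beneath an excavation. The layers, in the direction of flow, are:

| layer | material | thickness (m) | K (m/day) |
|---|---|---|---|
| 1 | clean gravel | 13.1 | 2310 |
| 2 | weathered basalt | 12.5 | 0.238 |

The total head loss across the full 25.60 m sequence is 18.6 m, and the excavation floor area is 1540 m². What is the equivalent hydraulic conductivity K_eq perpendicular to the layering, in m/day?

Flow is perpendicular to layering, so the layers act in series and the equivalent K is the thickness-weighted harmonic mean.
Total thickness L = 13.1 + 12.5 = 25.60 m.
Σ(b_i/K_i) = 13.1/2310 + 12.5/0.238 = 52.53 d.
K_eq = L / Σ(b_i/K_i) = 25.60 / 52.53 = 0.4874 m/day.

0.487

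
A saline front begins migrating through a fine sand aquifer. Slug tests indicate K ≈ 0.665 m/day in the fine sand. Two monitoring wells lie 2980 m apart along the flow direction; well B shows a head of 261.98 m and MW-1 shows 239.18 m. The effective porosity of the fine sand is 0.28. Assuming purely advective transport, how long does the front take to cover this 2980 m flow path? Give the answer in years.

449

Hydraulic gradient i = (261.98 − 239.18) / 2980 = 22.8 / 2980 = 0.007651.
Darcy flux q = K · i = 0.6650 × 0.007651 = 0.005088 m/day.
Seepage velocity v = q / n_e = 0.005088 / 0.28 = 0.01817 m/day.
Travel time t = L / v = 2980 / 0.01817 = 1.640e+05 days = 449.0 years.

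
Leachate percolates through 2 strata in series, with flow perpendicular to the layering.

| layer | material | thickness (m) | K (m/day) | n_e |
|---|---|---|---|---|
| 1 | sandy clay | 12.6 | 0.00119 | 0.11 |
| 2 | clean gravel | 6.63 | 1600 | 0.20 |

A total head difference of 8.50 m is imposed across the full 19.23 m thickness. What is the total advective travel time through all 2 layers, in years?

With flow normal to the layers, continuity requires the same specific discharge q through every layer.
Σ(b_i/K_i) = 12.6/0.00119 + 6.63/1600 = 10588 d.
q = Δh / Σ(b_i/K_i) = 8.50 / 10588 = 0.0008028 m/day.
In each layer the seepage velocity is v_i = q/n_i, so the layer transit time is t_i = b_i·n_i / q:
  layer 1 (sandy clay): t_1 = 12.6 × 0.11 / 0.0008028 = 1727 d
  layer 2 (clean gravel): t_2 = 6.63 × 0.20 / 0.0008028 = 1652 d
Total t = Σ t_i = 3378 days = 9.249 years.

9.25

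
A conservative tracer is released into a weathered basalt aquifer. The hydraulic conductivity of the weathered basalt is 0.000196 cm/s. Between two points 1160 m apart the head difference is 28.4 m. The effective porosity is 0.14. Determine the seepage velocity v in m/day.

0.0296

Convert K: 0.000196 cm/s × 864 = 0.1693 m/day.
Hydraulic gradient i = Δh / L = 28.4 / 1160 = 0.02448.
Darcy flux q = K · i = 0.1693 × 0.02448 = 0.004146 m/day.
Seepage velocity v = q / n_e = 0.004146 / 0.14 = 0.02961 m/day.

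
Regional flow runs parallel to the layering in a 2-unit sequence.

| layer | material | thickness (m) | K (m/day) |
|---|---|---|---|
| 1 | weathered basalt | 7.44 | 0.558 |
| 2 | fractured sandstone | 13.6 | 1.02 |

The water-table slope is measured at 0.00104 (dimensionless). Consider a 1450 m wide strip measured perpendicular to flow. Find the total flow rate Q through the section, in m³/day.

27.2

Flow is parallel to layering, so each bed carries its own Darcy discharge and the transmissivities add.
Σ(K_i·b_i) = 0.558×7.44 + 1.02×13.6 = 18.02 m²/day.
Hydraulic gradient i = 0.00104.
Q = Σ(K_i·b_i) · W · i = 18.02 × 1450 × 0.001040 = 27.18 m³/day.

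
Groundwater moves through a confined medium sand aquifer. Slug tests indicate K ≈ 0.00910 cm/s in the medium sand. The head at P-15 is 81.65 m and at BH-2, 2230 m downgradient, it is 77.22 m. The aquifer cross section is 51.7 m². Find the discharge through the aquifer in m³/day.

0.808

Convert K: 0.00910 cm/s × 864 = 7.862 m/day.
Hydraulic gradient i = (81.65 − 77.22) / 2230 = 4.43 / 2230 = 0.001987.
Darcy's law: Q = K · A · i = 7.862 × 51.70 × 0.001987 = 0.8075 m³/day.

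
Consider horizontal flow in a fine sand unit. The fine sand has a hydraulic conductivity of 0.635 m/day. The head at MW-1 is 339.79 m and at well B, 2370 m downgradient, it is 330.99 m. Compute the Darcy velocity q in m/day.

Hydraulic gradient i = (339.79 − 330.99) / 2370 = 8.8 / 2370 = 0.003713.
Specific discharge q = K · i = 0.6350 × 0.003713 = 0.002358 m/day.

0.00236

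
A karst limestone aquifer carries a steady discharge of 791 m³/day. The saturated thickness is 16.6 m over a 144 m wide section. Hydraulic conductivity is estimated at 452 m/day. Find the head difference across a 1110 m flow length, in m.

0.813

Cross-sectional area A = 144 × 16.6 = 2390 m².
From Q = K·A·i, i = Q / (K·A) = 791 / (452.0 × 2390) = 0.0007321.
Head loss Δh = i · L = 0.0007321 × 1110 = 0.8126 m.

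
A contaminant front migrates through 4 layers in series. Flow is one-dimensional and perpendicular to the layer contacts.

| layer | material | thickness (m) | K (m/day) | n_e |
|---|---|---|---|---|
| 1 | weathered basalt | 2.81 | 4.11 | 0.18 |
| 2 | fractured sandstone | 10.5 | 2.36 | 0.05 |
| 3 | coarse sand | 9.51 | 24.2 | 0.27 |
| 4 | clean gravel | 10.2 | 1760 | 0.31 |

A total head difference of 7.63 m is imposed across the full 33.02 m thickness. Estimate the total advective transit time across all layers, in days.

With flow normal to the layers, continuity requires the same specific discharge q through every layer.
Σ(b_i/K_i) = 2.81/4.11 + 10.5/2.36 + 9.51/24.2 + 10.2/1760 = 5.532 d.
q = Δh / Σ(b_i/K_i) = 7.63 / 5.532 = 1.379 m/day.
In each layer the seepage velocity is v_i = q/n_i, so the layer transit time is t_i = b_i·n_i / q:
  layer 1 (weathered basalt): t_1 = 2.81 × 0.18 / 1.379 = 0.3667 d
  layer 2 (fractured sandstone): t_2 = 10.5 × 0.05 / 1.379 = 0.3806 d
  layer 3 (coarse sand): t_3 = 9.51 × 0.27 / 1.379 = 1.862 d
  layer 4 (clean gravel): t_4 = 10.2 × 0.31 / 1.379 = 2.292 d
Total t = Σ t_i = 4.901 days.

4.90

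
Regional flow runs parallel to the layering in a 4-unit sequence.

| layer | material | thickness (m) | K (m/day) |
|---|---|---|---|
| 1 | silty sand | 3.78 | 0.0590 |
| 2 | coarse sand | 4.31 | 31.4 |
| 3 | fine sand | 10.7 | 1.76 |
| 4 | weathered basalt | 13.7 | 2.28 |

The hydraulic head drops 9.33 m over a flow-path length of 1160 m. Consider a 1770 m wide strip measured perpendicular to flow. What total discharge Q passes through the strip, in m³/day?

2640

Flow is parallel to layering, so each bed carries its own Darcy discharge and the transmissivities add.
Σ(K_i·b_i) = 0.0590×3.78 + 31.4×4.31 + 1.76×10.7 + 2.28×13.7 = 185.6 m²/day.
Hydraulic gradient i = Δh / L = 9.33 / 1160 = 0.008043.
Q = Σ(K_i·b_i) · W · i = 185.6 × 1770 × 0.008043 = 2643 m³/day.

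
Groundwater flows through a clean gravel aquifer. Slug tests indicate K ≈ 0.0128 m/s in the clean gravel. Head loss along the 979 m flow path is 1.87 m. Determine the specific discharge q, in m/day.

2.11

Convert K: 0.0128 m/s × 86400 = 1106 m/day.
Hydraulic gradient i = Δh / L = 1.87 / 979 = 0.001910.
Specific discharge q = K · i = 1106 × 0.001910 = 2.112 m/day.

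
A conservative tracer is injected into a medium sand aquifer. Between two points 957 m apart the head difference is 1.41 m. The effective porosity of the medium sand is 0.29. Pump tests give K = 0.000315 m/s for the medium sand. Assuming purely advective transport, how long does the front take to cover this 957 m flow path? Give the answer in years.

18.9

Convert K: 0.000315 m/s × 86400 = 27.22 m/day.
Hydraulic gradient i = Δh / L = 1.41 / 957 = 0.001473.
Darcy flux q = K · i = 27.22 × 0.001473 = 0.04010 m/day.
Seepage velocity v = q / n_e = 0.04010 / 0.29 = 0.1383 m/day.
Travel time t = L / v = 957 / 0.1383 = 6921 days = 18.95 years.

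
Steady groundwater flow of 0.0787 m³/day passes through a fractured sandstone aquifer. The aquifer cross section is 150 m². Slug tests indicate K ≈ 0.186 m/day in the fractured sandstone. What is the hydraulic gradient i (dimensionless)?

0.00282

From Q = K·A·i, i = Q / (K·A) = 0.0787 / (0.1860 × 150.0) = 0.002821.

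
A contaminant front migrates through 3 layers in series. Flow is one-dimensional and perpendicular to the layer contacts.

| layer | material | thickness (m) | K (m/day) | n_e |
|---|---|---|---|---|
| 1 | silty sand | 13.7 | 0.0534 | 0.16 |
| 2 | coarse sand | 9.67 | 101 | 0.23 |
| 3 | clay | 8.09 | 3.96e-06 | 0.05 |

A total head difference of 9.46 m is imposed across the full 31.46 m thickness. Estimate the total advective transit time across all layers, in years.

With flow normal to the layers, continuity requires the same specific discharge q through every layer.
Σ(b_i/K_i) = 13.7/0.0534 + 9.67/101 + 8.09/3.96e-06 = 2.043e+06 d.
q = Δh / Σ(b_i/K_i) = 9.46 / 2.043e+06 = 4.630e-06 m/day.
In each layer the seepage velocity is v_i = q/n_i, so the layer transit time is t_i = b_i·n_i / q:
  layer 1 (silty sand): t_1 = 13.7 × 0.16 / 4.630e-06 = 4.734e+05 d
  layer 2 (coarse sand): t_2 = 9.67 × 0.23 / 4.630e-06 = 4.804e+05 d
  layer 3 (clay): t_3 = 8.09 × 0.05 / 4.630e-06 = 87365 d
Total t = Σ t_i = 1.041e+06 days = 2851 years.

2850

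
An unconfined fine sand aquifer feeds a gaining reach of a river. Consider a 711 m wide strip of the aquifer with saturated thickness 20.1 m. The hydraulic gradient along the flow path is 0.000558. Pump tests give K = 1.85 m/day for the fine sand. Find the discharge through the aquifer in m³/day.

Cross-sectional area A = 711 × 20.1 = 14291 m².
Hydraulic gradient i = 0.000558.
Darcy's law: Q = K · A · i = 1.850 × 14291 × 0.0005580 = 14.75 m³/day.

14.8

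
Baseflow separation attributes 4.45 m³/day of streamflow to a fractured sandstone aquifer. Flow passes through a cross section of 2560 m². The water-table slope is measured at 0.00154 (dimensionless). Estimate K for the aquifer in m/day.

1.13

Hydraulic gradient i = 0.00154.
From Q = K·A·i, K = Q / (A·i) = 4.45 / (2560 × 0.001540) = 1.129 m/day.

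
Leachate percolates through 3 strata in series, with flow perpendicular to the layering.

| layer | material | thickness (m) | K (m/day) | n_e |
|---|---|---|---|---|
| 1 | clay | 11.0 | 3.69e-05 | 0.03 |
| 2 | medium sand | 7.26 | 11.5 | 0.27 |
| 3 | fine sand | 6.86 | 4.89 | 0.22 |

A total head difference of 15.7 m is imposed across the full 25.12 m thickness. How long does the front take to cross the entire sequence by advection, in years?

With flow normal to the layers, continuity requires the same specific discharge q through every layer.
Σ(b_i/K_i) = 11.0/3.69e-05 + 7.26/11.5 + 6.86/4.89 = 2.981e+05 d.
q = Δh / Σ(b_i/K_i) = 15.7 / 2.981e+05 = 5.267e-05 m/day.
In each layer the seepage velocity is v_i = q/n_i, so the layer transit time is t_i = b_i·n_i / q:
  layer 1 (clay): t_1 = 11.0 × 0.03 / 5.267e-05 = 6266 d
  layer 2 (medium sand): t_2 = 7.26 × 0.27 / 5.267e-05 = 37219 d
  layer 3 (fine sand): t_3 = 6.86 × 0.22 / 5.267e-05 = 28656 d
Total t = Σ t_i = 72141 days = 197.5 years.

198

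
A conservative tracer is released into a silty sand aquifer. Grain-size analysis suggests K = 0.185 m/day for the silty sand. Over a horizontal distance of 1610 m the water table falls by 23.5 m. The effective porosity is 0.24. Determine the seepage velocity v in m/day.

0.0113

Hydraulic gradient i = Δh / L = 23.5 / 1610 = 0.01460.
Darcy flux q = K · i = 0.1850 × 0.01460 = 0.002700 m/day.
Seepage velocity v = q / n_e = 0.002700 / 0.24 = 0.01125 m/day.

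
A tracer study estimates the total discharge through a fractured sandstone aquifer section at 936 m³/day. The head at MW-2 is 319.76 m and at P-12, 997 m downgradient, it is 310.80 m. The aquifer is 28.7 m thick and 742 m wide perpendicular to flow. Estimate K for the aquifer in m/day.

4.89

Cross-sectional area A = 742 × 28.7 = 21295 m².
Hydraulic gradient i = (319.76 − 310.80) / 997 = 8.96 / 997 = 0.008987.
From Q = K·A·i, K = Q / (A·i) = 936 / (21295 × 0.008987) = 4.891 m/day.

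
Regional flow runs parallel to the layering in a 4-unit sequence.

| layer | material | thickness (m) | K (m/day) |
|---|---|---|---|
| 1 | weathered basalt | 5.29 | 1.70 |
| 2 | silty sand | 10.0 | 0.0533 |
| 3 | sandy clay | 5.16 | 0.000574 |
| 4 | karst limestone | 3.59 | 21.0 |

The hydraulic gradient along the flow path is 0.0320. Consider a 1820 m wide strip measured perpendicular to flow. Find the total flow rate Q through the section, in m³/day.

Flow is parallel to layering, so each bed carries its own Darcy discharge and the transmissivities add.
Σ(K_i·b_i) = 1.70×5.29 + 0.0533×10.0 + 0.000574×5.16 + 21.0×3.59 = 84.92 m²/day.
Hydraulic gradient i = 0.0320.
Q = Σ(K_i·b_i) · W · i = 84.92 × 1820 × 0.03200 = 4946 m³/day.

4950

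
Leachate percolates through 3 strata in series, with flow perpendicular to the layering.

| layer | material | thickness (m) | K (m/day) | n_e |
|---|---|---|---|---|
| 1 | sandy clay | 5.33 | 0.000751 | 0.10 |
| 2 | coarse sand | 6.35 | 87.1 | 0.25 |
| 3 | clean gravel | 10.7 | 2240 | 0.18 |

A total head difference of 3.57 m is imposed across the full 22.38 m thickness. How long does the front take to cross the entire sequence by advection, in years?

With flow normal to the layers, continuity requires the same specific discharge q through every layer.
Σ(b_i/K_i) = 5.33/0.000751 + 6.35/87.1 + 10.7/2240 = 7097 d.
q = Δh / Σ(b_i/K_i) = 3.57 / 7097 = 0.0005030 m/day.
In each layer the seepage velocity is v_i = q/n_i, so the layer transit time is t_i = b_i·n_i / q:
  layer 1 (sandy clay): t_1 = 5.33 × 0.10 / 0.0005030 = 1060 d
  layer 2 (coarse sand): t_2 = 6.35 × 0.25 / 0.0005030 = 3156 d
  layer 3 (clean gravel): t_3 = 10.7 × 0.18 / 0.0005030 = 3829 d
Total t = Σ t_i = 8045 days = 22.02 years.

22.0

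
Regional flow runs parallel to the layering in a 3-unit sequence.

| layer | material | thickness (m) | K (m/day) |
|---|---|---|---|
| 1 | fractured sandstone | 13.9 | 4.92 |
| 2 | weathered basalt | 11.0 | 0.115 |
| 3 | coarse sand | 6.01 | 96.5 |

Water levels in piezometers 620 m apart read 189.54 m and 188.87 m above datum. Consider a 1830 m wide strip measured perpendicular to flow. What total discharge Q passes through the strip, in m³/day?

1280

Flow is parallel to layering, so each bed carries its own Darcy discharge and the transmissivities add.
Σ(K_i·b_i) = 4.92×13.9 + 0.115×11.0 + 96.5×6.01 = 649.6 m²/day.
Hydraulic gradient i = (189.54 − 188.87) / 620 = 0.67 / 620 = 0.001081.
Q = Σ(K_i·b_i) · W · i = 649.6 × 1830 × 0.001081 = 1285 m³/day.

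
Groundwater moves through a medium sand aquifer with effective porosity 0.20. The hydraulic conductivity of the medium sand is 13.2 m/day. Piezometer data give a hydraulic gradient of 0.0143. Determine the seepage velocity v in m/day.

0.944

Hydraulic gradient i = 0.0143.
Darcy flux q = K · i = 13.20 × 0.01430 = 0.1888 m/day.
Seepage velocity v = q / n_e = 0.1888 / 0.20 = 0.9438 m/day.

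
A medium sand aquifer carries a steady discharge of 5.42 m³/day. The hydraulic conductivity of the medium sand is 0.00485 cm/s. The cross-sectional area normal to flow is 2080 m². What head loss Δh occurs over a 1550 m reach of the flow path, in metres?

0.964

Convert K: 0.00485 cm/s × 864 = 4.190 m/day.
From Q = K·A·i, i = Q / (K·A) = 5.42 / (4.190 × 2080) = 0.0006218.
Head loss Δh = i · L = 0.0006218 × 1550 = 0.9639 m.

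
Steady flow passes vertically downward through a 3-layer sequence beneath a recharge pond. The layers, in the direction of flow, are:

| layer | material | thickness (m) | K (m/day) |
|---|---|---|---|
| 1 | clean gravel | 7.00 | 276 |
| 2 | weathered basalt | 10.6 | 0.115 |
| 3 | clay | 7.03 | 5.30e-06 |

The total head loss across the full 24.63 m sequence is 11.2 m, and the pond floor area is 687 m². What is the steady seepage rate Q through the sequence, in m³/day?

0.00580

Flow is perpendicular to layering, so the layers act in series and the equivalent K is the thickness-weighted harmonic mean.
Total thickness L = 7.00 + 10.6 + 7.03 = 24.63 m.
Σ(b_i/K_i) = 7.00/276 + 10.6/0.115 + 7.03/5.30e-06 = 1.327e+06 d.
K_eq = L / Σ(b_i/K_i) = 24.63 / 1.327e+06 = 1.857e-05 m/day.
Q = K_eq · A · (Δh/L) = 1.857e-05 × 687 × (11.2/24.63) = 0.005800 m³/day.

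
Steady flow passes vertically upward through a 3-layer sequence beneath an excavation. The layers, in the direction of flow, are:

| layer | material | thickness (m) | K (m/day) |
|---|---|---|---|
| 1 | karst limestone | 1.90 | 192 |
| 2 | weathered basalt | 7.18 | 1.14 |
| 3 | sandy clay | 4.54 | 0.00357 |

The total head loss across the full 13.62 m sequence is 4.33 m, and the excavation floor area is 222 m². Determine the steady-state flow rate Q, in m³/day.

Flow is perpendicular to layering, so the layers act in series and the equivalent K is the thickness-weighted harmonic mean.
Total thickness L = 1.90 + 7.18 + 4.54 = 13.62 m.
Σ(b_i/K_i) = 1.90/192 + 7.18/1.14 + 4.54/0.00357 = 1278 d.
K_eq = L / Σ(b_i/K_i) = 13.62 / 1278 = 0.01066 m/day.
Q = K_eq · A · (Δh/L) = 0.01066 × 222 × (4.33/13.62) = 0.7521 m³/day.

0.752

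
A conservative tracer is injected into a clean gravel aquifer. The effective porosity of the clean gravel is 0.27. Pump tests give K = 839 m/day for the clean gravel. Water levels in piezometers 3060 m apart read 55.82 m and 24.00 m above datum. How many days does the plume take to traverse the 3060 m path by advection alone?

94.7

Hydraulic gradient i = (55.82 − 24.00) / 3060 = 31.82 / 3060 = 0.01040.
Darcy flux q = K · i = 839.0 × 0.01040 = 8.725 m/day.
Seepage velocity v = q / n_e = 8.725 / 0.27 = 32.31 m/day.
Travel time t = L / v = 3060 / 32.31 = 94.70 days.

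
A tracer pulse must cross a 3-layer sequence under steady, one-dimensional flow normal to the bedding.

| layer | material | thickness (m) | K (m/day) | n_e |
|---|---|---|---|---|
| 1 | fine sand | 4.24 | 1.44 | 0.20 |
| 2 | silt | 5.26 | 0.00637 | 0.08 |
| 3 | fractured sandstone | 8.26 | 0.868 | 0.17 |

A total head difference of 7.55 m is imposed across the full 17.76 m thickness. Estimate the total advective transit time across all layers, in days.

With flow normal to the layers, continuity requires the same specific discharge q through every layer.
Σ(b_i/K_i) = 4.24/1.44 + 5.26/0.00637 + 8.26/0.868 = 838.2 d.
q = Δh / Σ(b_i/K_i) = 7.55 / 838.2 = 0.009007 m/day.
In each layer the seepage velocity is v_i = q/n_i, so the layer transit time is t_i = b_i·n_i / q:
  layer 1 (fine sand): t_1 = 4.24 × 0.20 / 0.009007 = 94.15 d
  layer 2 (silt): t_2 = 5.26 × 0.08 / 0.009007 = 46.72 d
  layer 3 (fractured sandstone): t_3 = 8.26 × 0.17 / 0.009007 = 155.9 d
Total t = Σ t_i = 296.8 days.

297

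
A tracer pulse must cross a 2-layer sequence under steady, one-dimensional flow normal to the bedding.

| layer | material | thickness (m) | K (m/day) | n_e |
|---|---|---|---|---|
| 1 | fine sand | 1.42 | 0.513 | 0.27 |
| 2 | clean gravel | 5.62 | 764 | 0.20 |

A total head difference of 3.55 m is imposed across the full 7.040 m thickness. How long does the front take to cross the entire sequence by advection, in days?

With flow normal to the layers, continuity requires the same specific discharge q through every layer.
Σ(b_i/K_i) = 1.42/0.513 + 5.62/764 = 2.775 d.
q = Δh / Σ(b_i/K_i) = 3.55 / 2.775 = 1.279 m/day.
In each layer the seepage velocity is v_i = q/n_i, so the layer transit time is t_i = b_i·n_i / q:
  layer 1 (fine sand): t_1 = 1.42 × 0.27 / 1.279 = 0.2997 d
  layer 2 (clean gravel): t_2 = 5.62 × 0.20 / 1.279 = 0.8787 d
Total t = Σ t_i = 1.178 days.

1.18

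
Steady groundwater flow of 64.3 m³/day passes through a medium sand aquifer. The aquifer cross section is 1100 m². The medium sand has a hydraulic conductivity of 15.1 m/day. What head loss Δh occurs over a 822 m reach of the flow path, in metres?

3.18

From Q = K·A·i, i = Q / (K·A) = 64.3 / (15.10 × 1100) = 0.003871.
Head loss Δh = i · L = 0.003871 × 822 = 3.182 m.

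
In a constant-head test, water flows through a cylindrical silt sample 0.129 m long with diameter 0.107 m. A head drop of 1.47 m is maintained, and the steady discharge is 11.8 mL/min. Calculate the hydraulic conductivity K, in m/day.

Cross-sectional area A = π·(d/2)² = π × (0.107/2)² = 0.008992 m².
Convert discharge: 11.8 mL/min = 1.967e-07 m³/s.
Darcy's law rearranged: K = Q·L / (A·Δh) = 1.967e-07 × 0.129 / (0.008992 × 1.47) = 1.919e-06 m/s = 0.1658 m/day.

0.166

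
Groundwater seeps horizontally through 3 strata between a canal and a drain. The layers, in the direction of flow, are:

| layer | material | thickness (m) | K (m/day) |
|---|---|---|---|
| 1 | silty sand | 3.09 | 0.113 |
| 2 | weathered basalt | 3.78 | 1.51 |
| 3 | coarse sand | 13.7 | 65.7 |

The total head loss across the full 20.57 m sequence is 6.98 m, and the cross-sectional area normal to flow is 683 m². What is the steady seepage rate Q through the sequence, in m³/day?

159

Flow is perpendicular to layering, so the layers act in series and the equivalent K is the thickness-weighted harmonic mean.
Total thickness L = 3.09 + 3.78 + 13.7 = 20.57 m.
Σ(b_i/K_i) = 3.09/0.113 + 3.78/1.51 + 13.7/65.7 = 30.06 d.
K_eq = L / Σ(b_i/K_i) = 20.57 / 30.06 = 0.6844 m/day.
Q = K_eq · A · (Δh/L) = 0.6844 × 683 × (6.98/20.57) = 158.6 m³/day.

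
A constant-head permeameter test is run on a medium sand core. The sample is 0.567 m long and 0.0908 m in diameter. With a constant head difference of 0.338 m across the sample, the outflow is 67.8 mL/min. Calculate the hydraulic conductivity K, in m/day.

25.3

Cross-sectional area A = π·(d/2)² = π × (0.0908/2)² = 0.006475 m².
Convert discharge: 67.8 mL/min = 1.130e-06 m³/s.
Darcy's law rearranged: K = Q·L / (A·Δh) = 1.130e-06 × 0.567 / (0.006475 × 0.338) = 0.0002927 m/s = 25.29 m/day.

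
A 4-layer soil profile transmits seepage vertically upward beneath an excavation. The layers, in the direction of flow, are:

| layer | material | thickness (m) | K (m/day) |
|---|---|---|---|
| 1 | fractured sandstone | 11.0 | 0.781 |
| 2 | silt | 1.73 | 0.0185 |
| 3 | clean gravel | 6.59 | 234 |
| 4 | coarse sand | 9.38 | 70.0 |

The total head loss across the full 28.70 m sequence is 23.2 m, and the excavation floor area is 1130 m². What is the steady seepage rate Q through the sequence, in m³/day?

243

Flow is perpendicular to layering, so the layers act in series and the equivalent K is the thickness-weighted harmonic mean.
Total thickness L = 11.0 + 1.73 + 6.59 + 9.38 = 28.70 m.
Σ(b_i/K_i) = 11.0/0.781 + 1.73/0.0185 + 6.59/234 + 9.38/70.0 = 107.8 d.
K_eq = L / Σ(b_i/K_i) = 28.70 / 107.8 = 0.2663 m/day.
Q = K_eq · A · (Δh/L) = 0.2663 × 1130 × (23.2/28.70) = 243.3 m³/day.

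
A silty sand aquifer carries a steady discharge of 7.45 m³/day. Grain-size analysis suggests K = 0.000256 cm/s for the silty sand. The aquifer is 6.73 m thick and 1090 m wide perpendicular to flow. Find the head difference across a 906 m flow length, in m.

Convert K: 0.000256 cm/s × 864 = 0.2212 m/day.
Cross-sectional area A = 1090 × 6.73 = 7336 m².
From Q = K·A·i, i = Q / (K·A) = 7.45 / (0.2212 × 7336) = 0.004592.
Head loss Δh = i · L = 0.004592 × 906 = 4.160 m.

4.16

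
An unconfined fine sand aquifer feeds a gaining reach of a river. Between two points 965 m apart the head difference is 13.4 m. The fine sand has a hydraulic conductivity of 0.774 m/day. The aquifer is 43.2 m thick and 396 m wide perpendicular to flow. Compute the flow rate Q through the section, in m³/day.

184

Cross-sectional area A = 396 × 43.2 = 17107 m².
Hydraulic gradient i = Δh / L = 13.4 / 965 = 0.01389.
Darcy's law: Q = K · A · i = 0.7740 × 17107 × 0.01389 = 183.9 m³/day.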